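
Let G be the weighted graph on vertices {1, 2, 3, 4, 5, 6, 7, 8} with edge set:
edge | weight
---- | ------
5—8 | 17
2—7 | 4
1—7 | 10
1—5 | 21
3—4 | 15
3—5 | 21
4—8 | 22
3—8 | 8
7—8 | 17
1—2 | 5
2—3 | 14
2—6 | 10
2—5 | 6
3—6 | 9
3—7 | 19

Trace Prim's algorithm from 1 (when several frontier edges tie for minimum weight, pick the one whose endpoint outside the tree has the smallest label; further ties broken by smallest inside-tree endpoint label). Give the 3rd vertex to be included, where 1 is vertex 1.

7

Prim, starting at 1.
Step 1: cheapest edge leaving the tree is 1—2 (5); add 2.
Step 2: cheapest edge leaving the tree is 2—7 (4); add 7.
Step 3: cheapest edge leaving the tree is 2—5 (6); add 5.
Step 4: cheapest edge leaving the tree is 2—6 (10); add 6.
Step 5: cheapest edge leaving the tree is 3—6 (9); add 3.
Step 6: cheapest edge leaving the tree is 3—8 (8); add 8.
Step 7: cheapest edge leaving the tree is 3—4 (15); add 4.
Vertex order: 1, 2, 7, 5, 6, 3, 8, 4. The 3rd vertex is 7.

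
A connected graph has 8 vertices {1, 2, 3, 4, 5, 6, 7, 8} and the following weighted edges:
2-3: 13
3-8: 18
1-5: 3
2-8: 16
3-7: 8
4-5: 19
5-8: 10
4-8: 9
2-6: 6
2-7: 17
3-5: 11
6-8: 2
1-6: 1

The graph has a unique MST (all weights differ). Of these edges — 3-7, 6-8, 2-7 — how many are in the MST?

2

Kruskal's algorithm — process edges by increasing weight (ties by edge label):
1-6 (1): add — endpoints in different components.
6-8 (2): add — endpoints in different components.
1-5 (3): add — endpoints in different components.
2-6 (6): add — endpoints in different components.
3-7 (8): add — endpoints in different components.
4-8 (9): add — endpoints in different components.
5-8 (10): skip — 5 and 8 already connected.
3-5 (11): add — endpoints in different components.
MST edge set: {1-6, 6-8, 1-5, 2-6, 3-7, 4-8, 3-5}.
Of the listed edges, {3-7, 6-8} are in the MST → 2.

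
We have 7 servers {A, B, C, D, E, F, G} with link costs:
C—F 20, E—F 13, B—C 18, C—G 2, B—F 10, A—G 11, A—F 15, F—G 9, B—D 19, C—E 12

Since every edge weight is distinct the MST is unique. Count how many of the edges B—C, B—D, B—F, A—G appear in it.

Kruskal: consider edges lightest-first.
C—G (2): add — endpoints in different components.
F—G (9): add — endpoints in different components.
B—F (10): add — endpoints in different components.
A—G (11): add — endpoints in different components.
C—E (12): add — endpoints in different components.
E—F (13): skip — E and F already connected.
A—F (15): skip — A and F already connected.
B—C (18): skip — B and C already connected.
B—D (19): add — endpoints in different components.
MST edge set: {C—G, F—G, B—F, A—G, C—E, B—D}.
Of the listed edges, {B—D, B—F, A—G} are in the MST → 3.

3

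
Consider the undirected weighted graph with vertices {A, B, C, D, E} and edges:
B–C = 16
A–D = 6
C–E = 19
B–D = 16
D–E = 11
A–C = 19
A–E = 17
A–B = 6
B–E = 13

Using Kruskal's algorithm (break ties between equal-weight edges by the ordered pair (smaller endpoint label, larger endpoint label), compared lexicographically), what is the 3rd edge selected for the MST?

D-E

Sort edges by weight, then run Kruskal:
A–B (6): add — endpoints in different components.
A–D (6): add — endpoints in different components.
D–E (11): add — endpoints in different components.
B–E (13): skip — B and E already connected.
B–C (16): add — endpoints in different components.
The 3rd edge added is D–E.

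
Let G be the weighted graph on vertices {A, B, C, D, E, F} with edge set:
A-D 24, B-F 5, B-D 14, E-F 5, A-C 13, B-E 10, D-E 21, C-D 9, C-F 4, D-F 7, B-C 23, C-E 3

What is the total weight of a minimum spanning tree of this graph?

32

Kruskal: consider edges lightest-first.
C-E (3): add. Components now {A} {B} {C,E} {D} {F}
C-F (4): add. Components now {A} {B} {C,E,F} {D}
B-F (5): add. Components now {A} {B,C,E,F} {D}
E-F (5): skip — E and F already connected.
D-F (7): add. Components now {A} {B,C,D,E,F}
C-D (9): skip — C and D already connected.
B-E (10): skip — B and E already connected.
A-C (13): add. Components now {A,B,C,D,E,F}
MST edges: C-E, C-F, B-F, D-F, A-C; total weight 3+4+5+7+13 = 32.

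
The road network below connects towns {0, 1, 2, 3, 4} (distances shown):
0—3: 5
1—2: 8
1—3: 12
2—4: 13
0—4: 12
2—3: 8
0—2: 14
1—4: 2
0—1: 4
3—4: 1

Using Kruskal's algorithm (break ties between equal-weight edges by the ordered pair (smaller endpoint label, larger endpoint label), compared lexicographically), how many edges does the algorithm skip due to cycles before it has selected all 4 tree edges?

Sort edges by weight, then run Kruskal:
3—4 (1): add. Components now {0} {1} {2} {3,4}
1—4 (2): add. Components now {0} {1,3,4} {2}
0—1 (4): add. Components now {0,1,3,4} {2}
0—3 (5): skip — 0 and 3 already connected.
1—2 (8): add. Components now {0,1,2,3,4}
Edges rejected before the tree was complete: 1.

1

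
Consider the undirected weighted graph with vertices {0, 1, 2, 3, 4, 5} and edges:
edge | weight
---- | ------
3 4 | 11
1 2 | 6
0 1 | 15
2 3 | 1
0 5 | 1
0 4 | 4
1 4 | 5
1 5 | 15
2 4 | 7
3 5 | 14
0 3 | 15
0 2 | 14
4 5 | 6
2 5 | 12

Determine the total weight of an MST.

Kruskal: consider edges lightest-first.
0 5 (1): add — endpoints in different components.
2 3 (1): add — endpoints in different components.
0 4 (4): add — endpoints in different components.
1 4 (5): add — endpoints in different components.
1 2 (6): add — endpoints in different components.
MST edges: 0 5, 2 3, 0 4, 1 4, 1 2; total weight 1+1+4+5+6 = 17.

17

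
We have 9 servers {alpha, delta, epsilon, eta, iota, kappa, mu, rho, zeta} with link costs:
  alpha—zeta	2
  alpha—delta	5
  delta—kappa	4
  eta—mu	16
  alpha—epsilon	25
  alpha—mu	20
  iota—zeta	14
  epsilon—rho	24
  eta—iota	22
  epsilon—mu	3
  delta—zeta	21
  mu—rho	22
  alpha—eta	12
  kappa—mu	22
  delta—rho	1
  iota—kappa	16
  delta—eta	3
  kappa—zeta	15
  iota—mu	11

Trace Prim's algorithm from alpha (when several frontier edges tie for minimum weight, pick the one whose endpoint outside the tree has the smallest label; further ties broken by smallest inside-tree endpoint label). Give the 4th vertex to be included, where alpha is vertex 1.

rho

Grow the tree from alpha using Prim:
Step 1: cheapest edge leaving the tree is alpha—zeta (2); add zeta.
Step 2: cheapest edge leaving the tree is alpha—delta (5); add delta.
Step 3: cheapest edge leaving the tree is delta—rho (1); add rho.
Step 4: cheapest edge leaving the tree is delta—eta (3); add eta.
Step 5: cheapest edge leaving the tree is delta—kappa (4); add kappa.
Step 6: cheapest edge leaving the tree is iota—zeta (14); add iota.
Step 7: cheapest edge leaving the tree is iota—mu (11); add mu.
Step 8: cheapest edge leaving the tree is epsilon—mu (3); add epsilon.
Vertex order: alpha, zeta, delta, rho, eta, kappa, iota, mu, epsilon. The 4th vertex is rho.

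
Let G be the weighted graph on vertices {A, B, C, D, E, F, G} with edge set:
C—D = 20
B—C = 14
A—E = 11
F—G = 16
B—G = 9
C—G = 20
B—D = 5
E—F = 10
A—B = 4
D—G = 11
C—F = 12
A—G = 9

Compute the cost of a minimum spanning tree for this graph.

51

Kruskal's algorithm — process edges by increasing weight (ties by edge label):
A—B (4): add. Components now {A,B} {C} {D} {E} {F} {G}
B—D (5): add. Components now {A,B,D} {C} {E} {F} {G}
A—G (9): add. Components now {A,B,D,G} {C} {E} {F}
B—G (9): skip — B and G already connected.
E—F (10): add. Components now {A,B,D,G} {C} {E,F}
A—E (11): add. Components now {A,B,D,E,F,G} {C}
D—G (11): skip — D and G already connected.
C—F (12): add. Components now {A,B,C,D,E,F,G}
MST edges: A—B, B—D, A—G, E—F, A—E, C—F; total weight 4+5+9+10+11+12 = 51.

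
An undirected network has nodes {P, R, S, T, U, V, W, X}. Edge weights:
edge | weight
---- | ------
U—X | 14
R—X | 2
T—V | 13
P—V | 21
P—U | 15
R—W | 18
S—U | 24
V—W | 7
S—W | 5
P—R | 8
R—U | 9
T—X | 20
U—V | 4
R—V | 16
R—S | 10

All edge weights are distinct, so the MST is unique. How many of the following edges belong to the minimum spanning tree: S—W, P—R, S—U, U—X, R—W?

Kruskal: consider edges lightest-first.
R—X (2): add — endpoints in different components.
U—V (4): add — endpoints in different components.
S—W (5): add — endpoints in different components.
V—W (7): add — endpoints in different components.
P—R (8): add — endpoints in different components.
R—U (9): add — endpoints in different components.
R—S (10): skip — S and R already connected.
T—V (13): add — endpoints in different components.
MST edge set: {R—X, U—V, S—W, V—W, P—R, R—U, T—V}.
Of the listed edges, {S—W, P—R} are in the MST → 2.

2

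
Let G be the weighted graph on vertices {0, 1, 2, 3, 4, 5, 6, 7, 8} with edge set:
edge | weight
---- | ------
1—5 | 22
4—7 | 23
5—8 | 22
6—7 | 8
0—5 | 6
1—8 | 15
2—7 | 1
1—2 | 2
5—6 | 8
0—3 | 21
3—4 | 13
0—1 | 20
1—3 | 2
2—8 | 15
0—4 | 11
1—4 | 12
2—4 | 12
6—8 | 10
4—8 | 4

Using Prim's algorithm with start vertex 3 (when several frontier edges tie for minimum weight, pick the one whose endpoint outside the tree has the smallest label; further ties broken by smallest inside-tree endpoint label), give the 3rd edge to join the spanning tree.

Prim, starting at 3.
Step 1: cheapest edge leaving the tree is 1—3 (2); add 1.
Step 2: cheapest edge leaving the tree is 1—2 (2); add 2.
Step 3: cheapest edge leaving the tree is 2—7 (1); add 7.
Step 4: cheapest edge leaving the tree is 6—7 (8); add 6.
Step 5: cheapest edge leaving the tree is 5—6 (8); add 5.
Step 6: cheapest edge leaving the tree is 0—5 (6); add 0.
Step 7: cheapest edge leaving the tree is 6—8 (10); add 8.
Step 8: cheapest edge leaving the tree is 4—8 (4); add 4.
The 3rd edge added is 2—7.

2-7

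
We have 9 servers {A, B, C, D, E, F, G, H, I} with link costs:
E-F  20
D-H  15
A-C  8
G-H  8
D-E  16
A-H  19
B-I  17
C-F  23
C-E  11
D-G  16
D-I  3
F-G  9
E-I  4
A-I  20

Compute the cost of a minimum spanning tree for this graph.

Kruskal's algorithm — process edges by increasing weight (ties by edge label):
D-I (3): add — endpoints in different components.
E-I (4): add — endpoints in different components.
A-C (8): add — endpoints in different components.
G-H (8): add — endpoints in different components.
F-G (9): add — endpoints in different components.
C-E (11): add — endpoints in different components.
D-H (15): add — endpoints in different components.
D-E (16): skip — D and E already connected.
D-G (16): skip — D and G already connected.
B-I (17): add — endpoints in different components.
MST edges: D-I, E-I, A-C, G-H, F-G, C-E, D-H, B-I; total weight 3+4+8+8+9+11+15+17 = 75.

75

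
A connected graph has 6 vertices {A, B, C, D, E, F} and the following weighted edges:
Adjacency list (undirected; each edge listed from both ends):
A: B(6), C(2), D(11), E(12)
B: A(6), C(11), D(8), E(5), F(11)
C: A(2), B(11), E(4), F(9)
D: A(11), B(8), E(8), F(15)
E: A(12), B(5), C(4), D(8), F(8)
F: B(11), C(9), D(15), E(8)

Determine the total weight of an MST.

27

Kruskal's algorithm — process edges by increasing weight (ties by edge label):
A-C (2): add. Components now {A,C} {B} {D} {E} {F}
C-E (4): add. Components now {A,C,E} {B} {D} {F}
B-E (5): add. Components now {A,B,C,E} {D} {F}
A-B (6): skip — A and B already connected.
B-D (8): add. Components now {A,B,C,D,E} {F}
D-E (8): skip — D and E already connected.
E-F (8): add. Components now {A,B,C,D,E,F}
MST edges: A-C, C-E, B-E, B-D, E-F; total weight 2+4+5+8+8 = 27.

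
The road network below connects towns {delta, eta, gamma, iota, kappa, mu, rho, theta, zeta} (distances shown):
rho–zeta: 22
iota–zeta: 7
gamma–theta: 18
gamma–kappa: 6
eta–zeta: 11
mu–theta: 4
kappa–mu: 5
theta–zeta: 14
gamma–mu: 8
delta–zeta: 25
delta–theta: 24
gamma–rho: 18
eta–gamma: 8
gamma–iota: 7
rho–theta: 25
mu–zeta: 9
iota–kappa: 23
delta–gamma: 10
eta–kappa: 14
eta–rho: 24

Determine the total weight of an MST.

Grow the tree from kappa using Prim:
Step 1: cheapest edge leaving the tree is kappa–mu (5); add mu.
Step 2: cheapest edge leaving the tree is mu–theta (4); add theta.
Step 3: cheapest edge leaving the tree is gamma–kappa (6); add gamma.
Step 4: cheapest edge leaving the tree is gamma–iota (7); add iota.
Step 5: cheapest edge leaving the tree is iota–zeta (7); add zeta.
Step 6: cheapest edge leaving the tree is eta–gamma (8); add eta.
Step 7: cheapest edge leaving the tree is delta–gamma (10); add delta.
Step 8: cheapest edge leaving the tree is gamma–rho (18); add rho.
MST edges: kappa–mu, mu–theta, gamma–kappa, gamma–iota, iota–zeta, eta–gamma, delta–gamma, gamma–rho; total weight 5+4+6+7+7+8+10+18 = 65.

65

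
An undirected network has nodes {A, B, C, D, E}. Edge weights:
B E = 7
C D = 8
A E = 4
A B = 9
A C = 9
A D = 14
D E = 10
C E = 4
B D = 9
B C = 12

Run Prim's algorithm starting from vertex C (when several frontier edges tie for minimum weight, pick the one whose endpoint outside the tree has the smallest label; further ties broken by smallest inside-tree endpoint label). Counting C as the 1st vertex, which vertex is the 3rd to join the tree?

A

Prim's algorithm from C:
Step 1: frontier [C E 4, C D 8, A C 9, B C 12] → take C E (4); add E.
Step 2: frontier [C D 8, A C 9, B C 12, A E 4, B E 7, D E 10] → take A E (4); add A.
Step 3: frontier [A B 9, A D 14, C D 8, B C 12, B E 7, D E 10] → take B E (7); add B.
Step 4: frontier [A D 14, B D 9, C D 8, D E 10] → take C D (8); add D.
Vertex order: C, E, A, B, D. The 3rd vertex is A.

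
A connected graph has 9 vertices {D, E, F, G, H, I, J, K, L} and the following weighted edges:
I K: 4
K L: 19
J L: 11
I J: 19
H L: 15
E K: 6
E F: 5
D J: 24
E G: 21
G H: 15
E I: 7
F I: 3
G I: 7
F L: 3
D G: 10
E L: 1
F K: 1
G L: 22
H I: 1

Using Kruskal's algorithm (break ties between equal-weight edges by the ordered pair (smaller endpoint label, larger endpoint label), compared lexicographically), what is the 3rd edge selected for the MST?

Kruskal's algorithm — process edges by increasing weight (ties by edge label):
E L (1): add — endpoints in different components.
F K (1): add — endpoints in different components.
H I (1): add — endpoints in different components.
F I (3): add — endpoints in different components.
F L (3): add — endpoints in different components.
I K (4): skip — I and K already connected.
E F (5): skip — E and F already connected.
E K (6): skip — E and K already connected.
E I (7): skip — E and I already connected.
G I (7): add — endpoints in different components.
D G (10): add — endpoints in different components.
J L (11): add — endpoints in different components.
The 3rd edge added is H I.

H-I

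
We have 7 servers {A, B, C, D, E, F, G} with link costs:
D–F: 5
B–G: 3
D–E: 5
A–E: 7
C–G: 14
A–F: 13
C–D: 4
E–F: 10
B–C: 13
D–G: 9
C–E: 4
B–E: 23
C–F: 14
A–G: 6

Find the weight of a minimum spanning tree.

29

Kruskal's algorithm — process edges by increasing weight (ties by edge label):
B–G (3): add — endpoints in different components.
C–D (4): add — endpoints in different components.
C–E (4): add — endpoints in different components.
D–E (5): skip — D and E already connected.
D–F (5): add — endpoints in different components.
A–G (6): add — endpoints in different components.
A–E (7): add — endpoints in different components.
MST edges: B–G, C–D, C–E, D–F, A–G, A–E; total weight 3+4+4+5+6+7 = 29.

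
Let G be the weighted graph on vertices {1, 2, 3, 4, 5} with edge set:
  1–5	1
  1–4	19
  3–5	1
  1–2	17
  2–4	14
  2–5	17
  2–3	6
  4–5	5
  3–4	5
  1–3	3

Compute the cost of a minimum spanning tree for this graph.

Kruskal's algorithm — process edges by increasing weight (ties by edge label):
1–5 (1): add. Components now {1,5} {2} {3} {4}
3–5 (1): add. Components now {1,3,5} {2} {4}
1–3 (3): skip — 1 and 3 already connected.
3–4 (5): add. Components now {1,3,4,5} {2}
4–5 (5): skip — 4 and 5 already connected.
2–3 (6): add. Components now {1,2,3,4,5}
MST edges: 1–5, 3–5, 3–4, 2–3; total weight 1+1+5+6 = 13.

13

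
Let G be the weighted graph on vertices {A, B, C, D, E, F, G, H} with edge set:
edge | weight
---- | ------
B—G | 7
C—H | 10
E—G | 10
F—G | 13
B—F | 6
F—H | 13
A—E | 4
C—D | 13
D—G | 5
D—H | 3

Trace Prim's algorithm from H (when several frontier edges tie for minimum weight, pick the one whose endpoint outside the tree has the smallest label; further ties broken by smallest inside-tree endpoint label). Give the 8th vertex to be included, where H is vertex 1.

A

Prim's algorithm from H:
Step 1: frontier [D—H 3, C—H 10, F—H 13] → take D—H (3); add D.
Step 2: frontier [D—G 5, C—D 13, C—H 10, F—H 13] → take D—G (5); add G.
Step 3: frontier [C—D 13, B—G 7, E—G 10, F—G 13, C—H 10, F—H 13] → take B—G (7); add B.
Step 4: frontier [B—F 6, C—D 13, E—G 10, F—G 13, C—H 10, F—H 13] → take B—F (6); add F.
Step 5: frontier [C—D 13, E—G 10, C—H 10] → take C—H (10); add C.
Step 6: frontier [E—G 10] → take E—G (10); add E.
Step 7: frontier [A—E 4] → take A—E (4); add A.
Vertex order: H, D, G, B, F, C, E, A. The 8th vertex is A.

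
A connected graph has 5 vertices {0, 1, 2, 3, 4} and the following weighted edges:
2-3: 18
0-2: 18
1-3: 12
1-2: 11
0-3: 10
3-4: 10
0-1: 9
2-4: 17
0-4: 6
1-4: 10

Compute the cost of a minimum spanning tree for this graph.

36

Prim, starting at 4.
Step 1: frontier [0-4 6, 1-4 10, 3-4 10, 2-4 17] → take 0-4 (6); add 0.
Step 2: frontier [0-1 9, 0-3 10, 0-2 18, 1-4 10, 3-4 10, 2-4 17] → take 0-1 (9); add 1.
Step 3: frontier [0-3 10, 0-2 18, 1-2 11, 1-3 12, 3-4 10, 2-4 17] → take 0-3 (10); add 3.
Step 4: frontier [0-2 18, 1-2 11, 2-3 18, 2-4 17] → take 1-2 (11); add 2.
MST edges: 0-4, 0-1, 0-3, 1-2; total weight 6+9+10+11 = 36.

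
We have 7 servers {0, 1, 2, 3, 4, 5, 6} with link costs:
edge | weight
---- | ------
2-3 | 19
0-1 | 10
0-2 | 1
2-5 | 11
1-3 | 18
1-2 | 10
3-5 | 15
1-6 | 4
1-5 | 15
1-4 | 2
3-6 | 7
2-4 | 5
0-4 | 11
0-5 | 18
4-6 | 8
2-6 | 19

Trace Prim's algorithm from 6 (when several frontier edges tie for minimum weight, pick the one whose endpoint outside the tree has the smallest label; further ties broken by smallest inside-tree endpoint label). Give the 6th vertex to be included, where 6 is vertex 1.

3

Prim's algorithm from 6:
Step 1: cheapest edge leaving the tree is 1-6 (4); add 1.
Step 2: cheapest edge leaving the tree is 1-4 (2); add 4.
Step 3: cheapest edge leaving the tree is 2-4 (5); add 2.
Step 4: cheapest edge leaving the tree is 0-2 (1); add 0.
Step 5: cheapest edge leaving the tree is 3-6 (7); add 3.
Step 6: cheapest edge leaving the tree is 2-5 (11); add 5.
Vertex order: 6, 1, 4, 2, 0, 3, 5. The 6th vertex is 3.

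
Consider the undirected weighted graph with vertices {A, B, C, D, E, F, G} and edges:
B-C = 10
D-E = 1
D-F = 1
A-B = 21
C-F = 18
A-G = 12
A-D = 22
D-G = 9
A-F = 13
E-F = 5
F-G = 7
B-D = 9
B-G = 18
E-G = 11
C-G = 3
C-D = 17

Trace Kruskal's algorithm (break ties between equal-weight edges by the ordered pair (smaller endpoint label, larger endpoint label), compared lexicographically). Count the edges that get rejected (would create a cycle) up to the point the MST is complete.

4

Kruskal's algorithm — process edges by increasing weight (ties by edge label):
D-E (1): add — endpoints in different components.
D-F (1): add — endpoints in different components.
C-G (3): add — endpoints in different components.
E-F (5): skip — E and F already connected.
F-G (7): add — endpoints in different components.
B-D (9): add — endpoints in different components.
D-G (9): skip — D and G already connected.
B-C (10): skip — B and C already connected.
E-G (11): skip — E and G already connected.
A-G (12): add — endpoints in different components.
Edges rejected before the tree was complete: 4.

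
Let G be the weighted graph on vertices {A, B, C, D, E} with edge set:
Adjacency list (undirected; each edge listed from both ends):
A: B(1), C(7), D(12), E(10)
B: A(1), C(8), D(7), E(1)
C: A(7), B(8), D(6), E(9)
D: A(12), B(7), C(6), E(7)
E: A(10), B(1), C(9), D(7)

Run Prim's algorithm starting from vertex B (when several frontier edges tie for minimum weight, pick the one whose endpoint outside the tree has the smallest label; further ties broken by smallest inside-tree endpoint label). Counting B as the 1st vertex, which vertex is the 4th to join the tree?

Grow the tree from B using Prim:
Step 1: cheapest edge leaving the tree is A-B (1); add A.
Step 2: cheapest edge leaving the tree is B-E (1); add E.
Step 3: cheapest edge leaving the tree is A-C (7); add C.
Step 4: cheapest edge leaving the tree is C-D (6); add D.
Vertex order: B, A, E, C, D. The 4th vertex is C.

C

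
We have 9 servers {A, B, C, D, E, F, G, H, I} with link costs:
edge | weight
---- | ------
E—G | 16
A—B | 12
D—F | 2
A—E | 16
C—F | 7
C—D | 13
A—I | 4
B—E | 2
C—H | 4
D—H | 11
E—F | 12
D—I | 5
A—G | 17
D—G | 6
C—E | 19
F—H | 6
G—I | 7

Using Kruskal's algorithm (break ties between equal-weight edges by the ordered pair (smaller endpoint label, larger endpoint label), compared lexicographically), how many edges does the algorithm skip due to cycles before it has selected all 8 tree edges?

Sort edges by weight, then run Kruskal:
B—E (2): add — endpoints in different components.
D—F (2): add — endpoints in different components.
A—I (4): add — endpoints in different components.
C—H (4): add — endpoints in different components.
D—I (5): add — endpoints in different components.
D—G (6): add — endpoints in different components.
F—H (6): add — endpoints in different components.
C—F (7): skip — C and F already connected.
G—I (7): skip — G and I already connected.
D—H (11): skip — D and H already connected.
A—B (12): add — endpoints in different components.
Edges rejected before the tree was complete: 3.

3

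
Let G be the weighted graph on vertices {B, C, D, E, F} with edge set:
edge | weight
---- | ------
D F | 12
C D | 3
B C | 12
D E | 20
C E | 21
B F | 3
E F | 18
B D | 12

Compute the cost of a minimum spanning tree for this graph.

36

Sort edges by weight, then run Kruskal:
B F (3): add — endpoints in different components.
C D (3): add — endpoints in different components.
B C (12): add — endpoints in different components.
B D (12): skip — B and D already connected.
D F (12): skip — D and F already connected.
E F (18): add — endpoints in different components.
MST edges: B F, C D, B C, E F; total weight 3+3+12+18 = 36.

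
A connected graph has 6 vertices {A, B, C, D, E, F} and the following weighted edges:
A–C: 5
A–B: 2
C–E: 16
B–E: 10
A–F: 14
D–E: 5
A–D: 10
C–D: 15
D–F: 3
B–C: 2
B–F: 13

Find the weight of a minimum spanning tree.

22

Prim, starting at B.
Step 1: cheapest edge leaving the tree is A–B (2); add A.
Step 2: cheapest edge leaving the tree is B–C (2); add C.
Step 3: cheapest edge leaving the tree is A–D (10); add D.
Step 4: cheapest edge leaving the tree is D–F (3); add F.
Step 5: cheapest edge leaving the tree is D–E (5); add E.
MST edges: A–B, B–C, A–D, D–F, D–E; total weight 2+2+10+3+5 = 22.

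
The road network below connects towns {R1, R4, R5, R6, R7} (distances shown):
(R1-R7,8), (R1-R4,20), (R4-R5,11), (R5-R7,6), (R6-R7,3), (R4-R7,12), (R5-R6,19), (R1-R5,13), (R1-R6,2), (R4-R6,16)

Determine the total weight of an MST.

22

Kruskal's algorithm — process edges by increasing weight (ties by edge label):
R1-R6 (2): add. Components now {R1,R6} {R4} {R7} {R5}
R6-R7 (3): add. Components now {R1,R6,R7} {R4} {R5}
R5-R7 (6): add. Components now {R1,R5,R6,R7} {R4}
R1-R7 (8): skip — R1 and R7 already connected.
R4-R5 (11): add. Components now {R1,R4,R5,R6,R7}
MST edges: R1-R6, R6-R7, R5-R7, R4-R5; total weight 2+3+6+11 = 22.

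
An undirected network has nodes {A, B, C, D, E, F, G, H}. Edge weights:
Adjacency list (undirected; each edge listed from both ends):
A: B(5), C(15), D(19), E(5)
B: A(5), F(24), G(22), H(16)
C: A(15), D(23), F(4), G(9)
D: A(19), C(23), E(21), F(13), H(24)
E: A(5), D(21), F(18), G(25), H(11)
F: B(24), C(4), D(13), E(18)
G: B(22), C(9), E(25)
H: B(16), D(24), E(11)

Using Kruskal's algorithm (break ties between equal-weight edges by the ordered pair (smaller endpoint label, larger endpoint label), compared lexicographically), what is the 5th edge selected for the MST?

Kruskal: consider edges lightest-first.
C F (4): add — endpoints in different components.
A B (5): add — endpoints in different components.
A E (5): add — endpoints in different components.
C G (9): add — endpoints in different components.
E H (11): add — endpoints in different components.
D F (13): add — endpoints in different components.
A C (15): add — endpoints in different components.
The 5th edge added is E H.

E-H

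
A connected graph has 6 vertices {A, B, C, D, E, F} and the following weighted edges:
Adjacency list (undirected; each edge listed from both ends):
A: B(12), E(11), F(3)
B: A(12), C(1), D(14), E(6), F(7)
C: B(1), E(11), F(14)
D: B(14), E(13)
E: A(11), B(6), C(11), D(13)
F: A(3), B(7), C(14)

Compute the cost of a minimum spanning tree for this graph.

Kruskal: consider edges lightest-first.
B-C (1): add. Components now {A} {B,C} {D} {E} {F}
A-F (3): add. Components now {A,F} {B,C} {D} {E}
B-E (6): add. Components now {A,F} {B,C,E} {D}
B-F (7): add. Components now {A,B,C,E,F} {D}
A-E (11): skip — A and E already connected.
C-E (11): skip — C and E already connected.
A-B (12): skip — A and B already connected.
D-E (13): add. Components now {A,B,C,D,E,F}
MST edges: B-C, A-F, B-E, B-F, D-E; total weight 1+3+6+7+13 = 30.

30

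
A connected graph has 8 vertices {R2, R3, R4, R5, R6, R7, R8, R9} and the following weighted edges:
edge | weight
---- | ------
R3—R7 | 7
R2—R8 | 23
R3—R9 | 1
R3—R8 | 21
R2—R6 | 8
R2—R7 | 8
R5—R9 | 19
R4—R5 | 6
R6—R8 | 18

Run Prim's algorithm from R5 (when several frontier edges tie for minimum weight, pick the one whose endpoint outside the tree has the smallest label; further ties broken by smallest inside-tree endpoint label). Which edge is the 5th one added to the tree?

R2-R7

Prim, starting at R5.
Step 1: frontier [R4—R5 6, R5—R9 19] → take R4—R5 (6); add R4.
Step 2: frontier [R5—R9 19] → take R5—R9 (19); add R9.
Step 3: frontier [R3—R9 1] → take R3—R9 (1); add R3.
Step 4: frontier [R3—R7 7, R3—R8 21] → take R3—R7 (7); add R7.
Step 5: frontier [R3—R8 21, R2—R7 8] → take R2—R7 (8); add R2.
Step 6: frontier [R2—R6 8, R2—R8 23, R3—R8 21] → take R2—R6 (8); add R6.
Step 7: frontier [R2—R8 23, R3—R8 21, R6—R8 18] → take R6—R8 (18); add R8.
The 5th edge added is R2—R7.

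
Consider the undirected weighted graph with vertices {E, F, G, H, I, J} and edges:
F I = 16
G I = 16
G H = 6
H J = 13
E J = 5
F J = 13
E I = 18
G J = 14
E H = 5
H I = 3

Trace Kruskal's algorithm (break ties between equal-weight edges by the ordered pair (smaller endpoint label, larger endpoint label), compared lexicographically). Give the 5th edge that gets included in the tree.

Kruskal: consider edges lightest-first.
H I (3): add. Components now {E} {F} {G} {H,I} {J}
E H (5): add. Components now {E,H,I} {F} {G} {J}
E J (5): add. Components now {E,H,I,J} {F} {G}
G H (6): add. Components now {E,G,H,I,J} {F}
F J (13): add. Components now {E,F,G,H,I,J}
The 5th edge added is F J.

F-J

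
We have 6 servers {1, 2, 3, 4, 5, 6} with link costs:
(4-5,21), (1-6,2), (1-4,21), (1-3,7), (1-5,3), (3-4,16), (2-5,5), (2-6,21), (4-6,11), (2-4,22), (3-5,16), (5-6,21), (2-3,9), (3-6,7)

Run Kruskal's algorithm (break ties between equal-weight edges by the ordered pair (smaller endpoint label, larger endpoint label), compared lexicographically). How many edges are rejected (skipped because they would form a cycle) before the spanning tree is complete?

2

Sort edges by weight, then run Kruskal:
1-6 (2): add — endpoints in different components.
1-5 (3): add — endpoints in different components.
2-5 (5): add — endpoints in different components.
1-3 (7): add — endpoints in different components.
3-6 (7): skip — 3 and 6 already connected.
2-3 (9): skip — 2 and 3 already connected.
4-6 (11): add — endpoints in different components.
Edges rejected before the tree was complete: 2.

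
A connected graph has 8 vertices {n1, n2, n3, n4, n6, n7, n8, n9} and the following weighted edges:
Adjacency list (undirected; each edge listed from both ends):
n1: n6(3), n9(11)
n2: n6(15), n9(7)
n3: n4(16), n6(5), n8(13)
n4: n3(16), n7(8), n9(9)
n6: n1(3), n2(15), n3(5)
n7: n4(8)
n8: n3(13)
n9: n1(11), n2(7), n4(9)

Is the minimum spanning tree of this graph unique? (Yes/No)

Sort edges by weight, then run Kruskal:
n1–n6 (3): add — endpoints in different components.
n3–n6 (5): add — endpoints in different components.
n2–n9 (7): add — endpoints in different components.
n4–n7 (8): add — endpoints in different components.
n4–n9 (9): add — endpoints in different components.
n1–n9 (11): add — endpoints in different components.
n3–n8 (13): add — endpoints in different components.
Every non-tree edge has weight strictly greater than the heaviest edge on the tree path between its endpoints, so the MST is unique.

Yes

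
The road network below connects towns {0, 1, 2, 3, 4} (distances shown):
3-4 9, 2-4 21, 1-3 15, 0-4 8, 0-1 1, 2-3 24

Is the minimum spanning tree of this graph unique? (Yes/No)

Yes

Sort edges by weight, then run Kruskal:
0-1 (1): add — endpoints in different components.
0-4 (8): add — endpoints in different components.
3-4 (9): add — endpoints in different components.
1-3 (15): skip — 1 and 3 already connected.
2-4 (21): add — endpoints in different components.
Every non-tree edge has weight strictly greater than the heaviest edge on the tree path between its endpoints, so the MST is unique.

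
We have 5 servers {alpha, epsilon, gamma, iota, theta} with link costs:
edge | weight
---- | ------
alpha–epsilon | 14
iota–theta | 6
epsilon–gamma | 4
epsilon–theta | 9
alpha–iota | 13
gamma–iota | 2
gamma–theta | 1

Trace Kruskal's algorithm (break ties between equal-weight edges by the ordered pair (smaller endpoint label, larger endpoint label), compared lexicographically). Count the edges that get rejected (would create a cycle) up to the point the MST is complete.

2

Kruskal's algorithm — process edges by increasing weight (ties by edge label):
gamma–theta (1): add. Components now {gamma,theta} {iota} {epsilon} {alpha}
gamma–iota (2): add. Components now {gamma,iota,theta} {epsilon} {alpha}
epsilon–gamma (4): add. Components now {epsilon,gamma,iota,theta} {alpha}
iota–theta (6): skip — theta and iota already connected.
epsilon–theta (9): skip — theta and epsilon already connected.
alpha–iota (13): add. Components now {alpha,epsilon,gamma,iota,theta}
Edges rejected before the tree was complete: 2.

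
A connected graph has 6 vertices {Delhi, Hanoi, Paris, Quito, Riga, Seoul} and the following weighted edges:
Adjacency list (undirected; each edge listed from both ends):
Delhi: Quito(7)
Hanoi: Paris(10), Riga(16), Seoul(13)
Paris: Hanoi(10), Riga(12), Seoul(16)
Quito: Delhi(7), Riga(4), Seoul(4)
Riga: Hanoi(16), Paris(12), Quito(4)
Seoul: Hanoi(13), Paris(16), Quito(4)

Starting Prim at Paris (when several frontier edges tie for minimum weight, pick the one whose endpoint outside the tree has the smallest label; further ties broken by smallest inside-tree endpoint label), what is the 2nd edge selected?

Prim's algorithm from Paris:
Step 1: cheapest edge leaving the tree is Hanoi-Paris (10); add Hanoi.
Step 2: cheapest edge leaving the tree is Paris-Riga (12); add Riga.
Step 3: cheapest edge leaving the tree is Quito-Riga (4); add Quito.
Step 4: cheapest edge leaving the tree is Quito-Seoul (4); add Seoul.
Step 5: cheapest edge leaving the tree is Delhi-Quito (7); add Delhi.
The 2nd edge added is Paris-Riga.

Paris-Riga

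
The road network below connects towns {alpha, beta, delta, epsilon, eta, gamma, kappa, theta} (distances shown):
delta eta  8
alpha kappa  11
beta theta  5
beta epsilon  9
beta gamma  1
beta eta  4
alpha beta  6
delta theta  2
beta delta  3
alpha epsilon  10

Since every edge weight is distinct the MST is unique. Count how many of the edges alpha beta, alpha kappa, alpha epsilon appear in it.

Kruskal: consider edges lightest-first.
beta gamma (1): add — endpoints in different components.
delta theta (2): add — endpoints in different components.
beta delta (3): add — endpoints in different components.
beta eta (4): add — endpoints in different components.
beta theta (5): skip — theta and beta already connected.
alpha beta (6): add — endpoints in different components.
delta eta (8): skip — eta and delta already connected.
beta epsilon (9): add — endpoints in different components.
alpha epsilon (10): skip — alpha and epsilon already connected.
alpha kappa (11): add — endpoints in different components.
MST edge set: {beta gamma, delta theta, beta delta, beta eta, alpha beta, beta epsilon, alpha kappa}.
Of the listed edges, {alpha beta, alpha kappa} are in the MST → 2.

2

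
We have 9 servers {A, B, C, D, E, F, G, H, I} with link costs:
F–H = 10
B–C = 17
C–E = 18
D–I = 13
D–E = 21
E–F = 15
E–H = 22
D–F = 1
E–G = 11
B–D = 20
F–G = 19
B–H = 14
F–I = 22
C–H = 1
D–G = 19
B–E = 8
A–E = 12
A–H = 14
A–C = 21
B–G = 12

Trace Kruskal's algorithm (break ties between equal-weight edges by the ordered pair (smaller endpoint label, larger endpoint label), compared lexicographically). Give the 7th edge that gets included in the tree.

D-I

Sort edges by weight, then run Kruskal:
C–H (1): add — endpoints in different components.
D–F (1): add — endpoints in different components.
B–E (8): add — endpoints in different components.
F–H (10): add — endpoints in different components.
E–G (11): add — endpoints in different components.
A–E (12): add — endpoints in different components.
B–G (12): skip — B and G already connected.
D–I (13): add — endpoints in different components.
A–H (14): add — endpoints in different components.
The 7th edge added is D–I.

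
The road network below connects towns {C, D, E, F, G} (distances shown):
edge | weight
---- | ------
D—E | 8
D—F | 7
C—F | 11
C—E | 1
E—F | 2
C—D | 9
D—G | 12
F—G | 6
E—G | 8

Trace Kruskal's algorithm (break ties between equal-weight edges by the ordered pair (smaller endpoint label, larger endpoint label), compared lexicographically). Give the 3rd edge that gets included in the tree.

Kruskal: consider edges lightest-first.
C—E (1): add — endpoints in different components.
E—F (2): add — endpoints in different components.
F—G (6): add — endpoints in different components.
D—F (7): add — endpoints in different components.
The 3rd edge added is F—G.

F-G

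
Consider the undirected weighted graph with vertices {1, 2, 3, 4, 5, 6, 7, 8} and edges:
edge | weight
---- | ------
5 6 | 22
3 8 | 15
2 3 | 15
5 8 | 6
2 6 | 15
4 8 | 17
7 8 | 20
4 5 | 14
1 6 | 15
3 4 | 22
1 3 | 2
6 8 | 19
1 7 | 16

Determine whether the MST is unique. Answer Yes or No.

No

Sort edges by weight, then run Kruskal:
1 3 (2): add — endpoints in different components.
5 8 (6): add — endpoints in different components.
4 5 (14): add — endpoints in different components.
1 6 (15): add — endpoints in different components.
2 3 (15): add — endpoints in different components.
2 6 (15): skip — 2 and 6 already connected.
3 8 (15): add — endpoints in different components.
1 7 (16): add — endpoints in different components.
Non-tree edge 2 6 has weight 15, equal to the heaviest edge on its tree cycle — swapping gives another MST of the same weight. Not unique.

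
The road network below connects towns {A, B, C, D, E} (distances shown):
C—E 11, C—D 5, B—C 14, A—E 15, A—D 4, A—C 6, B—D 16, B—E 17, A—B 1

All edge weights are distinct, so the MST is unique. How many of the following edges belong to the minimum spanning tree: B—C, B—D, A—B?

Kruskal: consider edges lightest-first.
A—B (1): add — endpoints in different components.
A—D (4): add — endpoints in different components.
C—D (5): add — endpoints in different components.
A—C (6): skip — A and C already connected.
C—E (11): add — endpoints in different components.
MST edge set: {A—B, A—D, C—D, C—E}.
Of the listed edges, {A—B} are in the MST → 1.

1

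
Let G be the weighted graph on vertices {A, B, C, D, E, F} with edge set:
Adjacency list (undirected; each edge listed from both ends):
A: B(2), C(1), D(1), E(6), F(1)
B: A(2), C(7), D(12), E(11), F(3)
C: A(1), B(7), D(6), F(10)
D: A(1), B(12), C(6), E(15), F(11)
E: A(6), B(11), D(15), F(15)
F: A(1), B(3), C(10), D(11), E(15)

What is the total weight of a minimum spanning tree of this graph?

11

Kruskal: consider edges lightest-first.
A—C (1): add. Components now {A,C} {B} {D} {E} {F}
A—D (1): add. Components now {A,C,D} {B} {E} {F}
A—F (1): add. Components now {A,C,D,F} {B} {E}
A—B (2): add. Components now {A,B,C,D,F} {E}
B—F (3): skip — B and F already connected.
A—E (6): add. Components now {A,B,C,D,E,F}
MST edges: A—C, A—D, A—F, A—B, A—E; total weight 1+1+1+2+6 = 11.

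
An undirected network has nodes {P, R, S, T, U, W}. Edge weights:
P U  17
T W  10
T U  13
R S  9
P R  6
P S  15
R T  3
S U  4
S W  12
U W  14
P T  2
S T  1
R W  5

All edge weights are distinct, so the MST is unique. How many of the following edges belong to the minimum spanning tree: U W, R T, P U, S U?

2

Kruskal: consider edges lightest-first.
S T (1): add. Components now {U} {P} {S,T} {R} {W}
P T (2): add. Components now {U} {P,S,T} {R} {W}
R T (3): add. Components now {U} {P,R,S,T} {W}
S U (4): add. Components now {P,R,S,T,U} {W}
R W (5): add. Components now {P,R,S,T,U,W}
MST edge set: {S T, P T, R T, S U, R W}.
Of the listed edges, {R T, S U} are in the MST → 2.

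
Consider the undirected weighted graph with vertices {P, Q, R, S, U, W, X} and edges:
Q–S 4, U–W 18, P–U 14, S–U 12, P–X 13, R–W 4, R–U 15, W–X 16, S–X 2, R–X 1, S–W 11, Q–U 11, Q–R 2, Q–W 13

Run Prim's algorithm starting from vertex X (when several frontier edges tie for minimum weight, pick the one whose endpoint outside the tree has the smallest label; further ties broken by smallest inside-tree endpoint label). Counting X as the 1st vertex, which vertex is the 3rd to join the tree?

Q

Grow the tree from X using Prim:
Step 1: frontier [R–X 1, S–X 2, P–X 13, W–X 16] → take R–X (1); add R.
Step 2: frontier [Q–R 2, R–W 4, R–U 15, S–X 2, P–X 13, W–X 16] → take Q–R (2); add Q.
Step 3: frontier [Q–S 4, Q–U 11, Q–W 13, R–W 4, R–U 15, S–X 2, P–X 13, W–X 16] → take S–X (2); add S.
Step 4: frontier [Q–U 11, Q–W 13, R–W 4, R–U 15, S–W 11, S–U 12, P–X 13, W–X 16] → take R–W (4); add W.
Step 5: frontier [Q–U 11, R–U 15, S–U 12, U–W 18, P–X 13] → take Q–U (11); add U.
Step 6: frontier [P–U 14, P–X 13] → take P–X (13); add P.
Vertex order: X, R, Q, S, W, U, P. The 3rd vertex is Q.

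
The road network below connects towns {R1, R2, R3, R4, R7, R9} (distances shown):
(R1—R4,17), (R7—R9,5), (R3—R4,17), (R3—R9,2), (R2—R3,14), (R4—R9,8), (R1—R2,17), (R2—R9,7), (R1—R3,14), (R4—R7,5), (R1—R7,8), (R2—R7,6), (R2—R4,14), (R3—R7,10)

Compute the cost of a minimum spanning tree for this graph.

26

Kruskal: consider edges lightest-first.
R3—R9 (2): add — endpoints in different components.
R4—R7 (5): add — endpoints in different components.
R7—R9 (5): add — endpoints in different components.
R2—R7 (6): add — endpoints in different components.
R2—R9 (7): skip — R9 and R2 already connected.
R1—R7 (8): add — endpoints in different components.
MST edges: R3—R9, R4—R7, R7—R9, R2—R7, R1—R7; total weight 2+5+5+6+8 = 26.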